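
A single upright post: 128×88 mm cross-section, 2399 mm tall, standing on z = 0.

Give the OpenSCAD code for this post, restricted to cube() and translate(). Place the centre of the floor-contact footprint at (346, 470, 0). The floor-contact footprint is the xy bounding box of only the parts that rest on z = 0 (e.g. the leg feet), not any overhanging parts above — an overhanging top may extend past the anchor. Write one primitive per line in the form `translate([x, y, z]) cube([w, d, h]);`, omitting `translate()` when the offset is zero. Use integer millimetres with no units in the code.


translate([282, 426, 0]) cube([128, 88, 2399]);


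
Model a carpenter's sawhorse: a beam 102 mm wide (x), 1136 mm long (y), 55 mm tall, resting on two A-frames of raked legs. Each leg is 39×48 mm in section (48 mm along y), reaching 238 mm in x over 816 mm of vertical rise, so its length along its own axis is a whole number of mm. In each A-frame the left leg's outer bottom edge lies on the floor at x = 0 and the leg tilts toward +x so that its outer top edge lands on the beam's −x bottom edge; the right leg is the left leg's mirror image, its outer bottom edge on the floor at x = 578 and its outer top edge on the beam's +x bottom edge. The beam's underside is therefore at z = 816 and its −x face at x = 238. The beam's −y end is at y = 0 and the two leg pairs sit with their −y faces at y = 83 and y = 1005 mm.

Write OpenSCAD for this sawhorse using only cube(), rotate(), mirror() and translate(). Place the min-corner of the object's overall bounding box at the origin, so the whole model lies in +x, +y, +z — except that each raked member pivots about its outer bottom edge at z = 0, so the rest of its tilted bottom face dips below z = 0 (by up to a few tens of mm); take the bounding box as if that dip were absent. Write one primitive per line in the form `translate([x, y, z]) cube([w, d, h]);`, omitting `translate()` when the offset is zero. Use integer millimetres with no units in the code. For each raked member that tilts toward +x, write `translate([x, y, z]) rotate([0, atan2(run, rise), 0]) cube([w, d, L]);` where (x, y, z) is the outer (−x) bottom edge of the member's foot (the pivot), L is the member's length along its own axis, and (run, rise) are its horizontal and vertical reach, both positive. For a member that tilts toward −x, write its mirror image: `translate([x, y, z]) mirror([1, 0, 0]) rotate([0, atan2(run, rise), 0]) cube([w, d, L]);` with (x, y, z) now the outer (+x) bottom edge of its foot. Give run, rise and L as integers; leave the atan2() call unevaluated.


// leg length = √(238² + 816²) = 850
// right-leg outer foot x = 2·238 + 102 = 578
// beam min-corner = (238, 0, 816)
translate([238, 0, 816]) cube([102, 1136, 55]);
translate([0, 83, 0]) rotate([0, atan2(238, 816), 0]) cube([39, 48, 850]);
translate([578, 83, 0]) mirror([1, 0, 0]) rotate([0, atan2(238, 816), 0]) cube([39, 48, 850]);
translate([0, 1005, 0]) rotate([0, atan2(238, 816), 0]) cube([39, 48, 850]);
translate([578, 1005, 0]) mirror([1, 0, 0]) rotate([0, atan2(238, 816), 0]) cube([39, 48, 850]);


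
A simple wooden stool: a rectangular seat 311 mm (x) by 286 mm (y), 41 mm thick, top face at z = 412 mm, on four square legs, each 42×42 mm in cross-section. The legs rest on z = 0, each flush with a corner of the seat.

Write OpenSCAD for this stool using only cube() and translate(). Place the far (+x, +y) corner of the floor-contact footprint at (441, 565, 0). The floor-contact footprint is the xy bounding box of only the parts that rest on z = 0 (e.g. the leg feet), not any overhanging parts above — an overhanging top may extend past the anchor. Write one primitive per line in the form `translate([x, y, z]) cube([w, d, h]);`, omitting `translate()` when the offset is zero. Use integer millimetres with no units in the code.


translate([130, 279, 371]) cube([311, 286, 41]);
translate([130, 279, 0]) cube([42, 42, 371]);
translate([399, 279, 0]) cube([42, 42, 371]);
translate([130, 523, 0]) cube([42, 42, 371]);
translate([399, 523, 0]) cube([42, 42, 371]);


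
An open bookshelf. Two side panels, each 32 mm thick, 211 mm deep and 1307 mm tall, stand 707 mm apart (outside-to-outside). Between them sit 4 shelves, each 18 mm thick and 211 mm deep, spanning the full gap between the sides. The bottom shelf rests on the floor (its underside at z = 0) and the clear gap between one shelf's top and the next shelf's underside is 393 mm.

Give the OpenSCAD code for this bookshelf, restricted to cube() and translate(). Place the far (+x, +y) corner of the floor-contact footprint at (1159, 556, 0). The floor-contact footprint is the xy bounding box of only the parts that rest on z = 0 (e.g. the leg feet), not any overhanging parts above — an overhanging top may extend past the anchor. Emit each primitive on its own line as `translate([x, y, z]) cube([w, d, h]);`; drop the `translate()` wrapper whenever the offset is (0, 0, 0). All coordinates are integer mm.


translate([452, 345, 0]) cube([32, 211, 1307]);
translate([1127, 345, 0]) cube([32, 211, 1307]);
translate([484, 345, 0]) cube([643, 211, 18]);
translate([484, 345, 411]) cube([643, 211, 18]);
translate([484, 345, 822]) cube([643, 211, 18]);
translate([484, 345, 1233]) cube([643, 211, 18]);


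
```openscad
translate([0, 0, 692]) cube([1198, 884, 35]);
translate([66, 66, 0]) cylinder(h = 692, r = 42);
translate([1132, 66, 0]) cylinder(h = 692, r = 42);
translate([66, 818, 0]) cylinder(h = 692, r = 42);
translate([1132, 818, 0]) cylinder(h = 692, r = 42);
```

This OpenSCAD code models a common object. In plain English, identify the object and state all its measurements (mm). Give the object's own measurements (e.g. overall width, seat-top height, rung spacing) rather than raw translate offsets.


A rectangular dining table. The top is 1198×884×35 mm with its upper surface at z = 727 mm. It stands on four round legs of 84 mm diameter, each leg's bounding box inset 24 mm from the nearest pair of top edges, running from the floor to the underside of the top.


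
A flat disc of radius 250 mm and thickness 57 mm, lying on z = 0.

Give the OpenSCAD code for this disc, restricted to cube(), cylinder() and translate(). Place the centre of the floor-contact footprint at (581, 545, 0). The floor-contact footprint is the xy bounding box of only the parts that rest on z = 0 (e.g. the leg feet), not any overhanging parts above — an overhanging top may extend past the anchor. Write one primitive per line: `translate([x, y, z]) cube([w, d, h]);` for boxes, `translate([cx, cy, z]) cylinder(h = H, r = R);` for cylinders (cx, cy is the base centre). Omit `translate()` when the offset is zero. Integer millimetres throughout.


translate([581, 545, 0]) cylinder(h = 57, r = 250);


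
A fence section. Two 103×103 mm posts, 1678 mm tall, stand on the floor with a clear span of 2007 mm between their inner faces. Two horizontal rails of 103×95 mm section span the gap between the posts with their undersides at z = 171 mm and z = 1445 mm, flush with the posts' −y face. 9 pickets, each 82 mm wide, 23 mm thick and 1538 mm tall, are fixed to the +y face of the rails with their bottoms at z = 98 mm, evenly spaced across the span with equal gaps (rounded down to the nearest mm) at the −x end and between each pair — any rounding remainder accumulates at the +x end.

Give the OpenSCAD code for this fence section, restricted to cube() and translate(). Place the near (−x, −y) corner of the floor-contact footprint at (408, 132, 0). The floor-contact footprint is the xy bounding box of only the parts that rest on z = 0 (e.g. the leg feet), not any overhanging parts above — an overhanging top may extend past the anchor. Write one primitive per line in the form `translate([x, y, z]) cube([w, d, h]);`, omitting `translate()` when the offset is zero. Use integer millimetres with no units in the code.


translate([408, 132, 0]) cube([103, 103, 1678]);
translate([2518, 132, 0]) cube([103, 103, 1678]);
translate([511, 132, 171]) cube([2007, 103, 95]);
translate([511, 132, 1445]) cube([2007, 103, 95]);
translate([637, 235, 98]) cube([82, 23, 1538]);
translate([845, 235, 98]) cube([82, 23, 1538]);
translate([1053, 235, 98]) cube([82, 23, 1538]);
translate([1261, 235, 98]) cube([82, 23, 1538]);
translate([1469, 235, 98]) cube([82, 23, 1538]);
translate([1677, 235, 98]) cube([82, 23, 1538]);
translate([1885, 235, 98]) cube([82, 23, 1538]);
translate([2093, 235, 98]) cube([82, 23, 1538]);
translate([2301, 235, 98]) cube([82, 23, 1538]);


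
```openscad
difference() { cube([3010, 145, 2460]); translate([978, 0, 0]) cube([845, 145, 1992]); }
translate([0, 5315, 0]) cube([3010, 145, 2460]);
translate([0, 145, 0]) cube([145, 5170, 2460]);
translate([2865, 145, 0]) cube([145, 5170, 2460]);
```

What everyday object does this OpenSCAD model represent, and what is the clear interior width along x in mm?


A single room. The interior width is 2720 mm.

Four walls enclosing a rectangle with a door in the front wall — a room. Outside width 3010 minus two 145 mm walls gives 2720 mm.


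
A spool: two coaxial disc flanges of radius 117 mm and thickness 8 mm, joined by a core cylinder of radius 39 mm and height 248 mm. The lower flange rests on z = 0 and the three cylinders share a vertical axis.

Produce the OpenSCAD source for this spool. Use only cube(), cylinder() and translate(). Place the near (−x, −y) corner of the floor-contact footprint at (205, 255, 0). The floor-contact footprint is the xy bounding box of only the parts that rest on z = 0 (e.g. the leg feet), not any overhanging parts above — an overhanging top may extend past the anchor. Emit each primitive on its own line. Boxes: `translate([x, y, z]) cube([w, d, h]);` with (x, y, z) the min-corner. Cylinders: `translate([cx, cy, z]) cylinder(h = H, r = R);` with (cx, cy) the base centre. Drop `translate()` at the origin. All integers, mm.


translate([322, 372, 0]) cylinder(h = 8, r = 117);
translate([322, 372, 8]) cylinder(h = 248, r = 39);
translate([322, 372, 256]) cylinder(h = 8, r = 117);


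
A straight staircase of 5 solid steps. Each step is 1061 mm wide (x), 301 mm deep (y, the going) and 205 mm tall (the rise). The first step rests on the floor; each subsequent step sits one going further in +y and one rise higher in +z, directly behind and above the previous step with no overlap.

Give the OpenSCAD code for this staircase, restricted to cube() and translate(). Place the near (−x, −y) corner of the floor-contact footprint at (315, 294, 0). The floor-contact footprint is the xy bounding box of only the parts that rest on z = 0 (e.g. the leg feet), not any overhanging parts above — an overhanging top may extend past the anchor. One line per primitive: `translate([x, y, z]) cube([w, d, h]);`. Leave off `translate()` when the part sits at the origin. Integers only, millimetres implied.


translate([315, 294, 0]) cube([1061, 301, 205]);
translate([315, 595, 205]) cube([1061, 301, 205]);
translate([315, 896, 410]) cube([1061, 301, 205]);
translate([315, 1197, 615]) cube([1061, 301, 205]);
translate([315, 1498, 820]) cube([1061, 301, 205]);


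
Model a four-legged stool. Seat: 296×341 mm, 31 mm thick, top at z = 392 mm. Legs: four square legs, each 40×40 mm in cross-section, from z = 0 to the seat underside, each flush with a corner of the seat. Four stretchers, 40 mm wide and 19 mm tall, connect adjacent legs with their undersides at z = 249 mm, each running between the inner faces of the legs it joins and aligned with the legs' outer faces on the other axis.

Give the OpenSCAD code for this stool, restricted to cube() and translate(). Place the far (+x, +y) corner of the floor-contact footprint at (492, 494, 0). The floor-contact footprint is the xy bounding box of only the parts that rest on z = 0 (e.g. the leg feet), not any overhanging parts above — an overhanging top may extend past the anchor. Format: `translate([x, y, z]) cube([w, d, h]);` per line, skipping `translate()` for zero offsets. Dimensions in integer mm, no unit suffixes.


translate([196, 153, 361]) cube([296, 341, 31]);
translate([196, 153, 0]) cube([40, 40, 361]);
translate([452, 153, 0]) cube([40, 40, 361]);
translate([196, 454, 0]) cube([40, 40, 361]);
translate([452, 454, 0]) cube([40, 40, 361]);
translate([236, 153, 249]) cube([216, 40, 19]);
translate([236, 454, 249]) cube([216, 40, 19]);
translate([196, 193, 249]) cube([40, 261, 19]);
translate([452, 193, 249]) cube([40, 261, 19]);


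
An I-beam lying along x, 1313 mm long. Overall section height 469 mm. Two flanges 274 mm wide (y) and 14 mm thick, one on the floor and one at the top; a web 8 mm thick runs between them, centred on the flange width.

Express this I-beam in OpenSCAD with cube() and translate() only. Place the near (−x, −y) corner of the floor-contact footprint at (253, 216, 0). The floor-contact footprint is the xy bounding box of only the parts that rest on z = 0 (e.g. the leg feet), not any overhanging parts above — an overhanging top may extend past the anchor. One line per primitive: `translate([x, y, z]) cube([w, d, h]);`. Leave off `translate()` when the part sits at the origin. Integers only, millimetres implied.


translate([253, 216, 0]) cube([1313, 274, 14]);
translate([253, 349, 14]) cube([1313, 8, 441]);
translate([253, 216, 455]) cube([1313, 274, 14]);


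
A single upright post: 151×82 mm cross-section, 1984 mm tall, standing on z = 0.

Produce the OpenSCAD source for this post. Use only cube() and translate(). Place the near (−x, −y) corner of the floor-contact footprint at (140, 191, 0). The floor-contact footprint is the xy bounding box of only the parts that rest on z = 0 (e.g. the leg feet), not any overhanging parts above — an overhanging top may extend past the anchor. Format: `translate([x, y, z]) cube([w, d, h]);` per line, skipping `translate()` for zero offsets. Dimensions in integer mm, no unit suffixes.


translate([140, 191, 0]) cube([151, 82, 1984]);


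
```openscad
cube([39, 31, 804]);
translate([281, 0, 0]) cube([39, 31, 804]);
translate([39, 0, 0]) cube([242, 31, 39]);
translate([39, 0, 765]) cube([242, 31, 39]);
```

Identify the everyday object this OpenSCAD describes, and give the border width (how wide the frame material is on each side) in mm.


A picture frame. The border width is 39 mm.

Four thin pieces enclosing a rectangular opening — a picture frame. The two full-height stiles are 804 mm tall; the top rail sits at z = 765 and is 39 mm tall, so the border above the opening is 804 − 765 = 39 mm, matching the stile x-width.


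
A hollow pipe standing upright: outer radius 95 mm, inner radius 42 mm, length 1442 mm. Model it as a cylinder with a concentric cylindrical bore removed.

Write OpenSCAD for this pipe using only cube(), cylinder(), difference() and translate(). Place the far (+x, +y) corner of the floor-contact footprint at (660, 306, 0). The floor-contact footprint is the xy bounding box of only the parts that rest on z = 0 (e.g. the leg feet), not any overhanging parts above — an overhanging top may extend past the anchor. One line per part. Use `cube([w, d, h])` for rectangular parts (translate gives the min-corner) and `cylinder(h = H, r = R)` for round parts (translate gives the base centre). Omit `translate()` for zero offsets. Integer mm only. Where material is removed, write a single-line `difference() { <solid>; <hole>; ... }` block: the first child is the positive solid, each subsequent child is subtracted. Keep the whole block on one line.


difference() { translate([565, 211, 0]) cylinder(h = 1442, r = 95); translate([565, 211, 0]) cylinder(h = 1442, r = 42); }


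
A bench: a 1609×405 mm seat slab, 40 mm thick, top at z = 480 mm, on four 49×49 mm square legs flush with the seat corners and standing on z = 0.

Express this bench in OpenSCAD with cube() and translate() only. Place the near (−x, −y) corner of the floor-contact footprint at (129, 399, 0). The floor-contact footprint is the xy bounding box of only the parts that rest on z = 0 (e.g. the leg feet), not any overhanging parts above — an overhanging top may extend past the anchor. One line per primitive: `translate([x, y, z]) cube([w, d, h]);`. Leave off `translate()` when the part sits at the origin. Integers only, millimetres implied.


// leg_h = 480 − 40 = 440
translate([129, 399, 440]) cube([1609, 405, 40]);
translate([129, 399, 0]) cube([49, 49, 440]);
translate([129, 755, 0]) cube([49, 49, 440]);
translate([1689, 399, 0]) cube([49, 49, 440]);
translate([1689, 755, 0]) cube([49, 49, 440]);


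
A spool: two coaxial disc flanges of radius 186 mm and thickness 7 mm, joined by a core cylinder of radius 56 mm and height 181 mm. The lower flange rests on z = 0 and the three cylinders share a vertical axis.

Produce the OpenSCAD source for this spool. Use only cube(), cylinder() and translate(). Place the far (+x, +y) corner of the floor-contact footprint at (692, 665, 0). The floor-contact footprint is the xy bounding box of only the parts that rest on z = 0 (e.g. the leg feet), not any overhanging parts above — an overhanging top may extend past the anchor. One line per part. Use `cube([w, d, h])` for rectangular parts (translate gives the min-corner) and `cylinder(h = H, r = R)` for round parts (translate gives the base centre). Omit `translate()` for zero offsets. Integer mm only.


translate([506, 479, 0]) cylinder(h = 7, r = 186);
translate([506, 479, 7]) cylinder(h = 181, r = 56);
translate([506, 479, 188]) cylinder(h = 7, r = 186);


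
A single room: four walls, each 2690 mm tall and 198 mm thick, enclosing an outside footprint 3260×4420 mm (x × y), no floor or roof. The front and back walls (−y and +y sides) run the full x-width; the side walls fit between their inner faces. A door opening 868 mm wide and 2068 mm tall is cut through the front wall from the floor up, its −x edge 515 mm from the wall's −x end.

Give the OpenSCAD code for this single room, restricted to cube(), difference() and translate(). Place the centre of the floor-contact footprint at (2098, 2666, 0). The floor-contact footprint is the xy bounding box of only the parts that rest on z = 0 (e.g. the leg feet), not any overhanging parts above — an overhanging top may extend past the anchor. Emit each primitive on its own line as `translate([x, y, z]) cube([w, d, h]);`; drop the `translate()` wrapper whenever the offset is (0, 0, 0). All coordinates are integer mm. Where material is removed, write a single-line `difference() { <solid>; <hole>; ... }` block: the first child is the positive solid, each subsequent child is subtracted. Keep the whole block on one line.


difference() { translate([468, 456, 0]) cube([3260, 198, 2690]); translate([983, 456, 0]) cube([868, 198, 2068]); }
translate([468, 4678, 0]) cube([3260, 198, 2690]);
translate([468, 654, 0]) cube([198, 4024, 2690]);
translate([3530, 654, 0]) cube([198, 4024, 2690]);


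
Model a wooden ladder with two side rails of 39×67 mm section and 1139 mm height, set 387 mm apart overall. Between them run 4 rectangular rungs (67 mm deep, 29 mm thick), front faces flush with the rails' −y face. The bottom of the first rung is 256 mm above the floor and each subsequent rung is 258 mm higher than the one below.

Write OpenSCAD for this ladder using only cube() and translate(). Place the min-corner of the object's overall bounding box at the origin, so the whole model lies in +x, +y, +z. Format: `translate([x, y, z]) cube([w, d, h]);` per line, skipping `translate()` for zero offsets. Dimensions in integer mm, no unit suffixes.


cube([39, 67, 1139]);
translate([348, 0, 0]) cube([39, 67, 1139]);
translate([39, 0, 256]) cube([309, 67, 29]);
translate([39, 0, 514]) cube([309, 67, 29]);
translate([39, 0, 772]) cube([309, 67, 29]);
translate([39, 0, 1030]) cube([309, 67, 29]);


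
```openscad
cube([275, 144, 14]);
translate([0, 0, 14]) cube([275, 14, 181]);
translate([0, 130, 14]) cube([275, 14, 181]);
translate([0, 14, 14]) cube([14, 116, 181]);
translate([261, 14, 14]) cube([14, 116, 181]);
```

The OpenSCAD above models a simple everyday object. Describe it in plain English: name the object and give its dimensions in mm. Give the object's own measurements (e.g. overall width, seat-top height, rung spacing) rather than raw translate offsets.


An open-topped rectangular box: outside dimensions 275×144×195 mm, with a uniform wall and base thickness of 14 mm. The base is a full 275×144 slab on the floor; four walls sit on top of the base. The front and back walls (the −y and +y sides) span the full width; the two side walls fit between them.


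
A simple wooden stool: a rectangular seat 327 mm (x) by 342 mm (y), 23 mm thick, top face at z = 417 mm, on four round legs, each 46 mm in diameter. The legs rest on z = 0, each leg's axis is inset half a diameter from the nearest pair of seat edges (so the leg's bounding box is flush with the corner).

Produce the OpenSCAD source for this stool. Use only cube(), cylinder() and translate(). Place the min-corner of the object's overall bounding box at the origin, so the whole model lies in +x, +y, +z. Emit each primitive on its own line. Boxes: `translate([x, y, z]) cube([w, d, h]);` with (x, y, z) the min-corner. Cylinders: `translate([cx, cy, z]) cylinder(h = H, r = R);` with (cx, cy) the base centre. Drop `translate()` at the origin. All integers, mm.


// leg_h = 417 - 23 = 394
translate([0, 0, 394]) cube([327, 342, 23]);
translate([23, 23, 0]) cylinder(h = 394, r = 23);
translate([304, 23, 0]) cylinder(h = 394, r = 23);
translate([23, 319, 0]) cylinder(h = 394, r = 23);
translate([304, 319, 0]) cylinder(h = 394, r = 23);


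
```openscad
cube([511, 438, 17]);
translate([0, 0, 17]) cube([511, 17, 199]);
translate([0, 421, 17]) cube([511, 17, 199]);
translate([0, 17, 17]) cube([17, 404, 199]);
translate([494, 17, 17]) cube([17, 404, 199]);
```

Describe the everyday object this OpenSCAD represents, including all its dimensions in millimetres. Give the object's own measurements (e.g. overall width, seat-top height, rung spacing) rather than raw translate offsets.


An open-topped rectangular box: outside dimensions 511×438×216 mm, with a uniform wall and base thickness of 17 mm. The base is a full 511×438 slab on the floor; four walls sit on top of the base. The front and back walls (the −y and +y sides) span the full width; the two side walls fit between them.


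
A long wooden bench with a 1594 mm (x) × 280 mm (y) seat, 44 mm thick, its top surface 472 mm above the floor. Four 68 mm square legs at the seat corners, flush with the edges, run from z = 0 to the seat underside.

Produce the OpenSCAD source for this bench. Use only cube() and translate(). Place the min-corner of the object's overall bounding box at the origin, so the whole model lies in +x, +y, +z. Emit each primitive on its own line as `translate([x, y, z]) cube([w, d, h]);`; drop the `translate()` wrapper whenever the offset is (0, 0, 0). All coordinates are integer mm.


translate([0, 0, 428]) cube([1594, 280, 44]);
cube([68, 68, 428]);
translate([0, 212, 0]) cube([68, 68, 428]);
translate([1526, 0, 0]) cube([68, 68, 428]);
translate([1526, 212, 0]) cube([68, 68, 428]);


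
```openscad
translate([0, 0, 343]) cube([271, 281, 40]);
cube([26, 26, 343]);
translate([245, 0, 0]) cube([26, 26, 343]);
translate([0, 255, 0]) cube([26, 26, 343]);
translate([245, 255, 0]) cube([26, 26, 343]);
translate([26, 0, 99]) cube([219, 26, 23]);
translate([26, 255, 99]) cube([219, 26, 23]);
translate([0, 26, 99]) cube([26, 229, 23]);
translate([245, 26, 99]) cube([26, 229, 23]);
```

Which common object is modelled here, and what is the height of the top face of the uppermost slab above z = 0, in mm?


A stool. The seat height is 383 mm.

A 271×281×40 slab at z = 343 on four corner posts — a stool. The seat top is 343 + 40 = 383 mm.


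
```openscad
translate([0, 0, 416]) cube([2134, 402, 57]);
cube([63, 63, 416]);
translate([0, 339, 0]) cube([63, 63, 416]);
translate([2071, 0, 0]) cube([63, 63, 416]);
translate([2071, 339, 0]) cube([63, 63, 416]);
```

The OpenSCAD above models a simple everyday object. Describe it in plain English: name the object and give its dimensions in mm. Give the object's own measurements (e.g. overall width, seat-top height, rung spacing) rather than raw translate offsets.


A bench: a 2134×402 mm seat slab, 57 mm thick, top at z = 473 mm, on four 63×63 mm square legs flush with the seat corners and standing on z = 0.


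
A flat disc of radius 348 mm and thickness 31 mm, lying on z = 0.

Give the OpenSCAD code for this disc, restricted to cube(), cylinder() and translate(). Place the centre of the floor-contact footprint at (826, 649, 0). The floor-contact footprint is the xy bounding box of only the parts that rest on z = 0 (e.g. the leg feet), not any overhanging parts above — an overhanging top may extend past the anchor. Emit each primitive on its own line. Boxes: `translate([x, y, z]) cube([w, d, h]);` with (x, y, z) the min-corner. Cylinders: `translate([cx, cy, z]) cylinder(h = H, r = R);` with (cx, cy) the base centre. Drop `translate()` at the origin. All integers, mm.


translate([826, 649, 0]) cylinder(h = 31, r = 348);


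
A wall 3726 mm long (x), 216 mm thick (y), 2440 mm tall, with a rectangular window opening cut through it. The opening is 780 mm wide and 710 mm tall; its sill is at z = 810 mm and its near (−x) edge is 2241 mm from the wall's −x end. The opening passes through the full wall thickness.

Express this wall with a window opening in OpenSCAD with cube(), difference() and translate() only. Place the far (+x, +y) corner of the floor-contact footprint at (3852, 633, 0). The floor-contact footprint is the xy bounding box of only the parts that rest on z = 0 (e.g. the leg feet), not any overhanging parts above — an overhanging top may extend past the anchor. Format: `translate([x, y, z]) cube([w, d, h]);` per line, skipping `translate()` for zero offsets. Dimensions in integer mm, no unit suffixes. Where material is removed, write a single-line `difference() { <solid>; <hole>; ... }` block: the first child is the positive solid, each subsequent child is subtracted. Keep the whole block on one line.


difference() { translate([126, 417, 0]) cube([3726, 216, 2440]); translate([2367, 417, 810]) cube([780, 216, 710]); }


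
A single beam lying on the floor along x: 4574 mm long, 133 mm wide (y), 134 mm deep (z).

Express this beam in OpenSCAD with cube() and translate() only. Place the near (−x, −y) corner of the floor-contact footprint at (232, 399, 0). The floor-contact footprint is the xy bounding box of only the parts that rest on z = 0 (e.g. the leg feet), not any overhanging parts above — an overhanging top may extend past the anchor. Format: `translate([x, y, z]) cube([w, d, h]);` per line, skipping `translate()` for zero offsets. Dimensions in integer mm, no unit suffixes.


translate([232, 399, 0]) cube([4574, 133, 134]);


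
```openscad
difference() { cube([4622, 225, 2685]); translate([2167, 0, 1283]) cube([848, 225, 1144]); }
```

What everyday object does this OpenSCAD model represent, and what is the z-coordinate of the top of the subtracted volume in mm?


A wall with a window opening. The window head height is 2427 mm.

A wall with a rectangular opening subtracted — a window. Sill at z = 1283, opening 1144 mm tall, so the head is at 1283 + 1144 = 2427 mm.


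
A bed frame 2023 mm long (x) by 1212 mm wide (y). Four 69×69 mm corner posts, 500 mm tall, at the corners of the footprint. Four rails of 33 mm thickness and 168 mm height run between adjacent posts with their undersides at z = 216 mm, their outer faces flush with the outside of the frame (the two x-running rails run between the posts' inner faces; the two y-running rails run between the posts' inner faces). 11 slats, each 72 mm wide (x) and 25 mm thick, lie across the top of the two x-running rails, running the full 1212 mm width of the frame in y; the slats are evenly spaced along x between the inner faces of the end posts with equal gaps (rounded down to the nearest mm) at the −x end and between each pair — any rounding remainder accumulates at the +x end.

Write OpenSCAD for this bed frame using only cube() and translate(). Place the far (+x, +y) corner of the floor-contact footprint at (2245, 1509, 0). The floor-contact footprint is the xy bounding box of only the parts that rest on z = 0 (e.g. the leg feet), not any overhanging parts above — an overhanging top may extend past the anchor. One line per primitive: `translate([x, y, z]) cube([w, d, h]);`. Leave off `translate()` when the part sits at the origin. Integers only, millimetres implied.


translate([222, 297, 0]) cube([69, 69, 500]);
translate([222, 1440, 0]) cube([69, 69, 500]);
translate([2176, 297, 0]) cube([69, 69, 500]);
translate([2176, 1440, 0]) cube([69, 69, 500]);
translate([291, 297, 216]) cube([1885, 33, 168]);
translate([291, 1476, 216]) cube([1885, 33, 168]);
translate([222, 366, 216]) cube([33, 1074, 168]);
translate([2212, 366, 216]) cube([33, 1074, 168]);
translate([382, 297, 384]) cube([72, 1212, 25]);
translate([545, 297, 384]) cube([72, 1212, 25]);
translate([708, 297, 384]) cube([72, 1212, 25]);
translate([871, 297, 384]) cube([72, 1212, 25]);
translate([1034, 297, 384]) cube([72, 1212, 25]);
translate([1197, 297, 384]) cube([72, 1212, 25]);
translate([1360, 297, 384]) cube([72, 1212, 25]);
translate([1523, 297, 384]) cube([72, 1212, 25]);
translate([1686, 297, 384]) cube([72, 1212, 25]);
translate([1849, 297, 384]) cube([72, 1212, 25]);
translate([2012, 297, 384]) cube([72, 1212, 25]);


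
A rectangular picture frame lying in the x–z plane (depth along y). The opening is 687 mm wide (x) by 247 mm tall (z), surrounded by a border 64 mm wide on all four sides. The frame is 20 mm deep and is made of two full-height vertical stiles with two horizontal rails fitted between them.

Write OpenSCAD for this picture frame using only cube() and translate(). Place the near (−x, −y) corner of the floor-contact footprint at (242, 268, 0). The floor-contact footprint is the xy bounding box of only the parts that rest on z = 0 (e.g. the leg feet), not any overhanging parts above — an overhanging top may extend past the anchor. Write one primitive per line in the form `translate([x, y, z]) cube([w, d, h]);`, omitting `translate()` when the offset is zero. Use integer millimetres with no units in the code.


translate([242, 268, 0]) cube([64, 20, 375]);
translate([993, 268, 0]) cube([64, 20, 375]);
translate([306, 268, 0]) cube([687, 20, 64]);
translate([306, 268, 311]) cube([687, 20, 64]);


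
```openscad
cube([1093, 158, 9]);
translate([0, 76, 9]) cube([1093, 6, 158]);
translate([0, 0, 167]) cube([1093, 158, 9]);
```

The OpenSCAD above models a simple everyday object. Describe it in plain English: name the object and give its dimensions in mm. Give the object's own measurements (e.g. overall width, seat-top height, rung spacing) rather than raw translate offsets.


An I-beam lying along x, 1093 mm long. Overall section height 176 mm. Two flanges 158 mm wide (y) and 9 mm thick, one on the floor and one at the top; a web 6 mm thick runs between them, centred on the flange width.


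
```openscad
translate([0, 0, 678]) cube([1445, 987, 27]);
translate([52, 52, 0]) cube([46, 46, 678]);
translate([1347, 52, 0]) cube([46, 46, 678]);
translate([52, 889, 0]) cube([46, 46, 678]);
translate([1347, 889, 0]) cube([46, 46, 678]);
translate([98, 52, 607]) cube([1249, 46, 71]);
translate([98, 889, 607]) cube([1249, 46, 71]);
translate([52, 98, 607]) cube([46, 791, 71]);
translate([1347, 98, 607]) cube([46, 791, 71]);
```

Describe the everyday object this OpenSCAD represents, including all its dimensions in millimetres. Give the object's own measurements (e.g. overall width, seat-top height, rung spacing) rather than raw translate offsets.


A rectangular dining table. The top is 1445×987×27 mm with its upper surface at z = 705 mm. It stands on four 46×46 mm square legs, each inset 52 mm from the nearest pair of top edges, running from the floor to the underside of the top. Four apron rails, 46 mm thick and 71 mm tall, run between adjacent legs with their top edges flush with the underside of the top and their outer faces flush with the legs' outer faces.


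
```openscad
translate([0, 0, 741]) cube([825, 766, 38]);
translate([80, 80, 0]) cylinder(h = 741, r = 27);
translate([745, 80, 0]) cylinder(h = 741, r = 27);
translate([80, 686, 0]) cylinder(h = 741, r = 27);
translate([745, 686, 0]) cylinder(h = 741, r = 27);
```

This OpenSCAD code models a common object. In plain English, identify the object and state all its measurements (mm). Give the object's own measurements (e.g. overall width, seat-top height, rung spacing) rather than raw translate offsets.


A table: top 825 mm (x) × 766 mm (y), 38 mm thick, upper face at z = 779 mm, on four round legs of 54 mm diameter, each leg's bounding box inset 53 mm from the nearest pair of top edges from z = 0 to the bottom of the top.


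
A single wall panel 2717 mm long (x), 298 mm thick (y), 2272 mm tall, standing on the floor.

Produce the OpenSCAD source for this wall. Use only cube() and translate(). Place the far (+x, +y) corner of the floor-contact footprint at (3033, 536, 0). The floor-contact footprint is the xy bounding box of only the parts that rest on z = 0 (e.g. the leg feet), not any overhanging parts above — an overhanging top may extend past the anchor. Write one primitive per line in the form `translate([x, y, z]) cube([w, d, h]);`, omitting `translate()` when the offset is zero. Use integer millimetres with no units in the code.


translate([316, 238, 0]) cube([2717, 298, 2272]);


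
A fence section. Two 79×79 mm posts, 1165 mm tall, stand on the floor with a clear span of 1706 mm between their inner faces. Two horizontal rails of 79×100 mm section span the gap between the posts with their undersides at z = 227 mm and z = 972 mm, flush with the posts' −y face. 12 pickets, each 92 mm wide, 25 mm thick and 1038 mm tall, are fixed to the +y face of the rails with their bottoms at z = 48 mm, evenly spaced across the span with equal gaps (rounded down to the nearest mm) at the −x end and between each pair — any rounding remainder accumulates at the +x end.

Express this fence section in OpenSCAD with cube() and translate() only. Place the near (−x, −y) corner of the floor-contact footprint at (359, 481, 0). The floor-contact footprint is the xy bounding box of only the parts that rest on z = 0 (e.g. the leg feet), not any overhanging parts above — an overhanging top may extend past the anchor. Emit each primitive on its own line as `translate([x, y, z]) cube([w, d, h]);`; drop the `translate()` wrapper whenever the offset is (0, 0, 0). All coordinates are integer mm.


translate([359, 481, 0]) cube([79, 79, 1165]);
translate([2144, 481, 0]) cube([79, 79, 1165]);
translate([438, 481, 227]) cube([1706, 79, 100]);
translate([438, 481, 972]) cube([1706, 79, 100]);
translate([484, 560, 48]) cube([92, 25, 1038]);
translate([622, 560, 48]) cube([92, 25, 1038]);
translate([760, 560, 48]) cube([92, 25, 1038]);
translate([898, 560, 48]) cube([92, 25, 1038]);
translate([1036, 560, 48]) cube([92, 25, 1038]);
translate([1174, 560, 48]) cube([92, 25, 1038]);
translate([1312, 560, 48]) cube([92, 25, 1038]);
translate([1450, 560, 48]) cube([92, 25, 1038]);
translate([1588, 560, 48]) cube([92, 25, 1038]);
translate([1726, 560, 48]) cube([92, 25, 1038]);
translate([1864, 560, 48]) cube([92, 25, 1038]);
translate([2002, 560, 48]) cube([92, 25, 1038]);


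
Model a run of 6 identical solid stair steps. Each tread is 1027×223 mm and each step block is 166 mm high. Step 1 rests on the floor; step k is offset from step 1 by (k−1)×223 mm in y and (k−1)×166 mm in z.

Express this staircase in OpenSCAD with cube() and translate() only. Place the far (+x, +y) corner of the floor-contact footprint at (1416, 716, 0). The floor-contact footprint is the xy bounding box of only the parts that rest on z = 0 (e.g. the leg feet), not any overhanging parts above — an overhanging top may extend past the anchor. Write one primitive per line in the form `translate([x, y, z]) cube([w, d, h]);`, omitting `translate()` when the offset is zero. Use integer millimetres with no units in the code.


translate([389, 493, 0]) cube([1027, 223, 166]);
translate([389, 716, 166]) cube([1027, 223, 166]);
translate([389, 939, 332]) cube([1027, 223, 166]);
translate([389, 1162, 498]) cube([1027, 223, 166]);
translate([389, 1385, 664]) cube([1027, 223, 166]);
translate([389, 1608, 830]) cube([1027, 223, 166]);


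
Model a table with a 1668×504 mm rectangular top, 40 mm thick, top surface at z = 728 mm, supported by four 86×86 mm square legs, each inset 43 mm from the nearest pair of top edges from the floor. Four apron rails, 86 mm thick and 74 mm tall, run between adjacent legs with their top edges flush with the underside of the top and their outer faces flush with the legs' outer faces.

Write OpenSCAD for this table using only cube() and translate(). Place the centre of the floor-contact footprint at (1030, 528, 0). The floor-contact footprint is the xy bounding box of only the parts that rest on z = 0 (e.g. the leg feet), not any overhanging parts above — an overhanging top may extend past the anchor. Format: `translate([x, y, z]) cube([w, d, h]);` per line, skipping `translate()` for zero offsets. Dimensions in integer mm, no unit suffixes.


// leg_h = 728 - 40 = 688
// apron z = 688 - 74 = 614
translate([196, 276, 688]) cube([1668, 504, 40]);
translate([239, 319, 0]) cube([86, 86, 688]);
translate([1735, 319, 0]) cube([86, 86, 688]);
translate([239, 651, 0]) cube([86, 86, 688]);
translate([1735, 651, 0]) cube([86, 86, 688]);
translate([325, 319, 614]) cube([1410, 86, 74]);
translate([325, 651, 614]) cube([1410, 86, 74]);
translate([239, 405, 614]) cube([86, 246, 74]);
translate([1735, 405, 614]) cube([86, 246, 74]);


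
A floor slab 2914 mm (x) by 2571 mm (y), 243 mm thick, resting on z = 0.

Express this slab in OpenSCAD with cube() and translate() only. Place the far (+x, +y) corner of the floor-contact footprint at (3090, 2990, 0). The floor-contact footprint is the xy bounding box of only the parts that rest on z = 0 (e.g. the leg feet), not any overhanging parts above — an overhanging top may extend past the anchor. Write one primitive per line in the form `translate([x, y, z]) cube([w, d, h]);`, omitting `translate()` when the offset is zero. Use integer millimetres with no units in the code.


translate([176, 419, 0]) cube([2914, 2571, 243]);


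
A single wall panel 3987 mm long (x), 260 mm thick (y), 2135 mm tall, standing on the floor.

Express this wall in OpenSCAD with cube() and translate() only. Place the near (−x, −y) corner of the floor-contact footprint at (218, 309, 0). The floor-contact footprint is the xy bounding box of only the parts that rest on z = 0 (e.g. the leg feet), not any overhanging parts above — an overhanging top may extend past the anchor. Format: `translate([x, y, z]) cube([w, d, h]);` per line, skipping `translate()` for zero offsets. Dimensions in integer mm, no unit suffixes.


translate([218, 309, 0]) cube([3987, 260, 2135]);


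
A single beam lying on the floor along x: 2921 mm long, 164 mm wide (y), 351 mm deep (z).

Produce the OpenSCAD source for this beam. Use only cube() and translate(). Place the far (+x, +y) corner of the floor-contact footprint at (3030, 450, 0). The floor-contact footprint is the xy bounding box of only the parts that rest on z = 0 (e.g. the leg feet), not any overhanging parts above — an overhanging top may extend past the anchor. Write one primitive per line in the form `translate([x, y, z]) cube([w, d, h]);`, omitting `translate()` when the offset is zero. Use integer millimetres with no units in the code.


translate([109, 286, 0]) cube([2921, 164, 351]);


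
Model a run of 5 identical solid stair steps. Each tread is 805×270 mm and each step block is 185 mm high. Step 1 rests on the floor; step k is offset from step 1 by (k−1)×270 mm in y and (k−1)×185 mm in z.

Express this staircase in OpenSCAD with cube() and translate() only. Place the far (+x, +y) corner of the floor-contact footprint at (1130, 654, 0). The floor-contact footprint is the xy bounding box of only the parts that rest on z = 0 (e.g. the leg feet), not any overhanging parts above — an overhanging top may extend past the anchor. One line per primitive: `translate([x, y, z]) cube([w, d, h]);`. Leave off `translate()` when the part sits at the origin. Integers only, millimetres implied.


translate([325, 384, 0]) cube([805, 270, 185]);
translate([325, 654, 185]) cube([805, 270, 185]);
translate([325, 924, 370]) cube([805, 270, 185]);
translate([325, 1194, 555]) cube([805, 270, 185]);
translate([325, 1464, 740]) cube([805, 270, 185]);
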